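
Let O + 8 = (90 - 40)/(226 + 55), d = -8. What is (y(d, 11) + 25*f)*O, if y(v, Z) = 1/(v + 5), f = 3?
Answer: -492352/843 ≈ -584.05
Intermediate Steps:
y(v, Z) = 1/(5 + v)
O = -2198/281 (O = -8 + (90 - 40)/(226 + 55) = -8 + 50/281 = -2198/281 ≈ -7.8221)
(y(d, 11) + 25*f)*O = (1/(5 - 8) + 25*3)*(-2198/281) = (1/(-3) + 75)*(-2198/281) = (-1/3 + 75)*(-2198/281) = (224/3)*(-2198/281) = -492352/843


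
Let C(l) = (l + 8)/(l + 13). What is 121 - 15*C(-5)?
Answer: 923/8 ≈ 115.38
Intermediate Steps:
C(l) = (8 + l)/(13 + l)
121 - 15*C(-5) = 121 - 15*(8 - 5)/(13 - 5) = 121 - 15*3/8 = 121 - 45/8 = 923/8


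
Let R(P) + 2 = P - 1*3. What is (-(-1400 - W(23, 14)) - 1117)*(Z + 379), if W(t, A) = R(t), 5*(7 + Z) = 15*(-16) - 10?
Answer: 96922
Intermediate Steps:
R(P) = -5 + P (R(P) = -2 + (P - 1*3) = -2 + (P - 3) = -2 + (-3 + P) = -5 + P)
Z = -57 (Z = -7 + (15*(-16) - 10)/5 = -7 + (-240 - 10)/5 = -7 + (⅕)*(-250) = -7 - 50 = -57)
W(t, A) = -5 + t
(-(-1400 - W(23, 14)) - 1117)*(Z + 379) = (-(-1400 - (-5 + 23)) - 1117)*(-57 + 379) = (-(-1400 - 1*18) - 1117)*322 = (-(-1400 - 18) - 1117)*322 = (-1*(-1418) - 1117)*322 = (1418 - 1117)*322 = 301*322 = 96922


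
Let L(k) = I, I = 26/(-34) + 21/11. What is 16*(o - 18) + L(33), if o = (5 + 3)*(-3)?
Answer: -125450/187 ≈ -670.86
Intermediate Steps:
o = -24 (o = 8*(-3) = -24)
I = 214/187 (I = 26*(-1/34) + 21*(1/11) = -13/17 + 21/11 = 214/187 ≈ 1.1444)
L(k) = 214/187
16*(o - 18) + L(33) = 16*(-24 - 18) + 214/187 = 16*(-42) + 214/187 = -672 + 214/187 = -125450/187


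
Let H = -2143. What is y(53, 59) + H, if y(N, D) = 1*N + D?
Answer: -2031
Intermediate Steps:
y(N, D) = D + N (y(N, D) = N + D = D + N)
y(53, 59) + H = (59 + 53) - 2143 = 112 - 2143 = -2031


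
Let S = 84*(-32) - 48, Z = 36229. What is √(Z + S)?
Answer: √33493 ≈ 183.01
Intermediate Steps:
S = -2736 (S = -2688 - 48 = -2736)
√(Z + S) = √(36229 - 2736) = √33493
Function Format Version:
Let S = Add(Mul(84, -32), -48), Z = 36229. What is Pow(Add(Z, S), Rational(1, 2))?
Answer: Pow(33493, Rational(1, 2)) ≈ 183.01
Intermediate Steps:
S = -2736 (S = Add(-2688, -48) = -2736)
Pow(Add(Z, S), Rational(1, 2)) = Pow(Add(36229, -2736), Rational(1, 2)) = Pow(33493, Rational(1, 2))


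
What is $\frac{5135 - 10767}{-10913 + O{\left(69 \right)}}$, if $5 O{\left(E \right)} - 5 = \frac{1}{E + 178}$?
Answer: $\frac{6955520}{13476319} \approx 0.51613$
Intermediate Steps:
$O{\left(E \right)} = 1 + \frac{1}{5 \left(178 + E\right)}$ ($O{\left(E \right)} = 1 + \frac{1}{5 \left(E + 178\right)} = 1 + \frac{1}{5 \left(178 + E\right)}$)
$\frac{5135 - 10767}{-10913 + O{\left(69 \right)}} = \frac{5135 - 10767}{-10913 + \frac{\frac{891}{5} + 69}{178 + 69}} = - \frac{5632}{-10913 + \frac{1}{247} \cdot \frac{1236}{5}} = - \frac{5632}{-10913 + \frac{1236}{1235}} = - \frac{5632}{- \frac{13476319}{1235}} = \left(-5632\right) \left(- \frac{1235}{13476319}\right) = \frac{6955520}{13476319}$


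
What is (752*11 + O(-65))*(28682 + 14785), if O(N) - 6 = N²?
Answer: 543467901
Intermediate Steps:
O(N) = 6 + N²
(752*11 + O(-65))*(28682 + 14785) = (752*11 + (6 + (-65)²))*(28682 + 14785) = (8272 + (6 + 4225))*43467 = (8272 + 4231)*43467 = 12503*43467 = 543467901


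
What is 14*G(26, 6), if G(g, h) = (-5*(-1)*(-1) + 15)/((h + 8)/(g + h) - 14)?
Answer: -320/31 ≈ -10.323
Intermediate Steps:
G(g, h) = 10/(-14 + (8 + h)/(g + h)) (G(g, h) = (5*(-1) + 15)/((8 + h)/(g + h) - 14) = (-5 + 15)/((8 + h)/(g + h) - 14) = 10/(-14 + (8 + h)/(g + h)))
14*G(26, 6) = 14*(10*(-1*26 - 1*6)/(-8 + 13*6 + 14*26)) = 14*(10*(-26 - 6)/(-8 + 78 + 364)) = 14*(10*(-32)/434) = 14*(10*(1/434)*(-32)) = 14*(-160/217) = -320/31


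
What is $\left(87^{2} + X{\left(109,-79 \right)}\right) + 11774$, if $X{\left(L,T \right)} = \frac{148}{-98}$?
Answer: $\frac{947733}{49} \approx 19342.0$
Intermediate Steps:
$X{\left(L,T \right)} = - \frac{74}{49}$ ($X{\left(L,T \right)} = 148 \left(- \frac{1}{98}\right) = - \frac{74}{49}$)
$\left(87^{2} + X{\left(109,-79 \right)}\right) + 11774 = \left(87^{2} - \frac{74}{49}\right) + 11774 = \left(7569 - \frac{74}{49}\right) + 11774 = \frac{370807}{49} + 11774 = \frac{947733}{49}$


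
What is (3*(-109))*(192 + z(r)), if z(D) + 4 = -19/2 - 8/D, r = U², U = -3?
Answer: -348473/6 ≈ -58079.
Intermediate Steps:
r = 9 (r = (-3)² = 9)
z(D) = -27/2 - 8/D (z(D) = -4 + (-19/2 - 8/D) = -27/2 - 8/D)
(3*(-109))*(192 + z(r)) = (3*(-109))*(192 + (-27/2 - 8/9)) = -327*(192 + (-27/2 - 8*⅑)) = -327*(192 + (-27/2 - 8/9)) = -327*(192 - 259/18) = -327*3197/18 = -348473/6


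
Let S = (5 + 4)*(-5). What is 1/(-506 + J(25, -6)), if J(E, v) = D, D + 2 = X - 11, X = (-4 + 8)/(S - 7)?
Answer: -13/6748 ≈ -0.0019265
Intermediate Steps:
S = -45 (S = 9*(-5) = -45)
X = -1/13 (X = (-4 + 8)/(-45 - 7) = 4/(-52) = 4*(-1/52) = -1/13 ≈ -0.076923)
D = -170/13 (D = -2 + (-1/13 - 11) = -2 - 144/13 = -170/13 ≈ -13.077)
J(E, v) = -170/13
1/(-506 + J(25, -6)) = 1/(-506 - 170/13) = 1/(-6748/13) = -13/6748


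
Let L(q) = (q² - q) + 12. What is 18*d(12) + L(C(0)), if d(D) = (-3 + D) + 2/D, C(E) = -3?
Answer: 189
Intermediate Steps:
d(D) = -3 + D + 2/D
L(q) = 12 + q² - q
18*d(12) + L(C(0)) = 18*(-3 + 12 + 2/12) + (12 + (-3)² - 1*(-3)) = 18*(-3 + 12 + 2*(1/12)) + (12 + 9 + 3) = 18*(-3 + 12 + ⅙) + 24 = 18*(55/6) + 24 = 165 + 24 = 189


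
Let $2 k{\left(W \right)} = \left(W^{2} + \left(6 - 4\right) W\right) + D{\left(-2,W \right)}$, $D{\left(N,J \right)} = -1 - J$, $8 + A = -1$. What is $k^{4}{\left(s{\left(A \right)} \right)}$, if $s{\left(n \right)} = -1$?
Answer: $\frac{1}{16} \approx 0.0625$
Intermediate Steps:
$A = -9$ ($A = -8 - 1 = -9$)
$k{\left(W \right)} = - \frac{1}{2} + \frac{W}{2} + \frac{W^{2}}{2}$ ($k{\left(W \right)} = \frac{\left(W^{2} + \left(6 - 4\right) W\right) - \left(1 + W\right)}{2} = \frac{\left(W^{2} + 2 W\right) - \left(1 + W\right)}{2} = \frac{-1 + W + W^{2}}{2} = - \frac{1}{2} + \frac{W}{2} + \frac{W^{2}}{2}$)
$k^{4}{\left(s{\left(A \right)} \right)} = \left(- \frac{1}{2} + \frac{1}{2} \left(-1\right) + \frac{\left(-1\right)^{2}}{2}\right)^{4} = \left(- \frac{1}{2} - \frac{1}{2} + \frac{1}{2} \cdot 1\right)^{4} = \left(- \frac{1}{2} - \frac{1}{2} + \frac{1}{2}\right)^{4} = \left(- \frac{1}{2}\right)^{4} = \frac{1}{16}$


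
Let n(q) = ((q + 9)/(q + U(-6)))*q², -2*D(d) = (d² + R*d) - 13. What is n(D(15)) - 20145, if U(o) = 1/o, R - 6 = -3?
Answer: -14850627/3088 ≈ -4809.1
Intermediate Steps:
R = 3 (R = 6 - 3 = 3)
D(d) = 13/2 - 3*d/2 - d²/2 (D(d) = -((d² + 3*d) - 13)/2 = -(-13 + d² + 3*d)/2 = 13/2 - 3*d/2 - d²/2)
n(q) = q²*(9 + q)/(-⅙ + q) (n(q) = ((q + 9)/(q + 1/(-6)))*q² = ((9 + q)/(q - ⅙))*q² = ((9 + q)/(-⅙ + q))*q² = q²*(9 + q)/(-⅙ + q))
n(D(15)) - 20145 = 6*(13/2 - 3/2*15 - ½*15²)²*(9 + (13/2 - 3/2*15 - ½*15²))/(-1 + 6*(13/2 - 3/2*15 - ½*15²)) - 20145 = 6*(13/2 - 45/2 - ½*225)²*(9 + (13/2 - 45/2 - ½*225))/(-1 + 6*(13/2 - 45/2 - ½*225)) - 20145 = 6*(13/2 - 45/2 - 225/2)²*(9 + (13/2 - 45/2 - 225/2))/(-1 + 6*(13/2 - 45/2 - 225/2)) - 20145 = 6*(-257/2)²*(9 - 257/2)/(-1 + 6*(-257/2)) - 20145 = 6*(66049/4)*(-239/2)/(-1 - 771) - 20145 = 6*(66049/4)*(-239/2)/(-772) - 20145 = 6*(66049/4)*(-1/772)*(-239/2) - 20145 = 47357133/3088 - 20145 = -14850627/3088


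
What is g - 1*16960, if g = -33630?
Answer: -50590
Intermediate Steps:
g - 1*16960 = -33630 - 1*16960 = -33630 - 16960 = -50590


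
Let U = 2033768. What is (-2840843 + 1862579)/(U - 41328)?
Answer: -122283/249055 ≈ -0.49099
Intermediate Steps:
(-2840843 + 1862579)/(U - 41328) = (-2840843 + 1862579)/(2033768 - 41328) = -978264/1992440 = -978264*1/1992440 = -122283/249055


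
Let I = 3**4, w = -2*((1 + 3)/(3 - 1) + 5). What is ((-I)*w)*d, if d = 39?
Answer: 44226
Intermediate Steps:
w = -14 (w = -2*(4/2 + 5) = -2*(4*(1/2) + 5) = -2*(2 + 5) = -2*7 = -14)
I = 81
((-I)*w)*d = (-1*81*(-14))*39 = -81*(-14)*39 = 1134*39 = 44226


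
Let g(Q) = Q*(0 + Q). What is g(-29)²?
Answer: 707281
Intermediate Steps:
g(Q) = Q² (g(Q) = Q*Q = Q²)
g(-29)² = ((-29)²)² = 841² = 707281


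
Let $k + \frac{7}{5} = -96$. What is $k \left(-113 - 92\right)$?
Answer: $19967$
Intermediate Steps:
$k = - \frac{487}{5}$ ($k = - \frac{7}{5} - 96 = - \frac{487}{5} \approx -97.4$)
$k \left(-113 - 92\right) = - \frac{487 \left(-113 - 92\right)}{5} = \left(- \frac{487}{5}\right) \left(-205\right) = 19967$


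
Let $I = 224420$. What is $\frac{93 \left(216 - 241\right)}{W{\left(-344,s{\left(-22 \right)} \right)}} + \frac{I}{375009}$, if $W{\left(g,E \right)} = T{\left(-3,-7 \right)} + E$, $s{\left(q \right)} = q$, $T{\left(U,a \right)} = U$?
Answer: $\frac{35100257}{375009} \approx 93.598$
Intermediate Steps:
$W{\left(g,E \right)} = -3 + E$
$\frac{93 \left(216 - 241\right)}{W{\left(-344,s{\left(-22 \right)} \right)}} + \frac{I}{375009} = \frac{93 \left(216 - 241\right)}{-3 - 22} + \frac{224420}{375009} = \frac{93 \left(-25\right)}{-25} + 224420 \cdot \frac{1}{375009} = \left(-2325\right) \left(- \frac{1}{25}\right) + \frac{224420}{375009} = 93 + \frac{224420}{375009} = \frac{35100257}{375009}$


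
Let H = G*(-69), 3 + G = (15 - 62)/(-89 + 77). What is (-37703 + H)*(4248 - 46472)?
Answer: 1594642140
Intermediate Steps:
G = 11/12 (G = -3 + (15 - 62)/(-89 + 77) = -3 - 47/(-12) = -3 - 47*(-1/12) = -3 + 47/12 = 11/12 ≈ 0.91667)
H = -253/4 (H = (11/12)*(-69) = -253/4 ≈ -63.250)
(-37703 + H)*(4248 - 46472) = (-37703 - 253/4)*(4248 - 46472) = -151065/4*(-42224) = 1594642140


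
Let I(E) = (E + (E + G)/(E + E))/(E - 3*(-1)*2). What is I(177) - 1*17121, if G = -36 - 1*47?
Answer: -554534935/32391 ≈ -17120.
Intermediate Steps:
G = -83 (G = -36 - 47 = -83)
I(E) = (E + (-83 + E)/(2*E))/(6 + E) (I(E) = (E + (E - 83)/(E + E))/(E - 3*(-1)*2) = (E + (-83 + E)/((2*E)))/(E + 3*2) = (E + (-83 + E)*(1/(2*E)))/(E + 6) = (E + (-83 + E)/(2*E))/(6 + E))
I(177) - 1*17121 = (½)*(-83 + 177 + 2*177²)/(177*(6 + 177)) - 1*17121 = (½)*(1/177)*(-83 + 177 + 2*31329)/183 - 17121 = (½)*(1/177)*(1/183)*(-83 + 177 + 62658) - 17121 = (½)*(1/177)*(1/183)*62752 - 17121 = 31376/32391 - 17121 = -554534935/32391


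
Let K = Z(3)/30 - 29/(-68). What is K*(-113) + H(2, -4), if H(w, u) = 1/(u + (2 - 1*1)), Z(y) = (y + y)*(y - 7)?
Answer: 42713/1020 ≈ 41.875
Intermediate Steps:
Z(y) = 2*y*(-7 + y) (Z(y) = (2*y)*(-7 + y) = 2*y*(-7 + y))
H(w, u) = 1/(1 + u) (H(w, u) = 1/(u + (2 - 1)) = 1/(u + 1) = 1/(1 + u))
K = -127/340 (K = (2*3*(-7 + 3))/30 - 29/(-68) = (2*3*(-4))*(1/30) - 29*(-1/68) = -24*1/30 + 29/68 = -⅘ + 29/68 = -127/340 ≈ -0.37353)
K*(-113) + H(2, -4) = -127/340*(-113) + 1/(1 - 4) = 14351/340 + 1/(-3) = 14351/340 - ⅓ = 42713/1020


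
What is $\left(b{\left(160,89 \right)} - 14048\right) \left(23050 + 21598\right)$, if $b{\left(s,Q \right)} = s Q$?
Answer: $8572416$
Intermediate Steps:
$b{\left(s,Q \right)} = Q s$
$\left(b{\left(160,89 \right)} - 14048\right) \left(23050 + 21598\right) = \left(89 \cdot 160 - 14048\right) \left(23050 + 21598\right) = \left(14240 - 14048\right) 44648 = 192 \cdot 44648 = 8572416$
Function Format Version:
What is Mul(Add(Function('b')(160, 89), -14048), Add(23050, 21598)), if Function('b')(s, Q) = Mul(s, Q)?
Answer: 8572416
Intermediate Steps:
Function('b')(s, Q) = Mul(Q, s)
Mul(Add(Function('b')(160, 89), -14048), Add(23050, 21598)) = Mul(Add(Mul(89, 160), -14048), Add(23050, 21598)) = Mul(Add(14240, -14048), 44648) = Mul(192, 44648) = 8572416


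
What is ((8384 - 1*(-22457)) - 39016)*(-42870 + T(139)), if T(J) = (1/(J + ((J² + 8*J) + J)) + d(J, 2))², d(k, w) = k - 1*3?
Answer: 85470544650393675/428945521 ≈ 1.9926e+8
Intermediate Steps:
d(k, w) = -3 + k (d(k, w) = k - 3 = -3 + k)
T(J) = (-3 + J + 1/(J² + 10*J))² (T(J) = (1/(J + ((J² + 8*J) + J)) + (-3 + J))² = (1/(J + (J² + 9*J)) + (-3 + J))² = (1/(J² + 10*J) + (-3 + J))² = (-3 + J + 1/(J² + 10*J))²)
((8384 - 1*(-22457)) - 39016)*(-42870 + T(139)) = ((8384 - 1*(-22457)) - 39016)*(-42870 + (1 + 139³ - 30*139 + 7*139²)²/(139²*(10 + 139)²)) = ((8384 + 22457) - 39016)*(-42870 + (1/19321)*(1 + 2685619 - 4170 + 7*19321)²/149²) = (30841 - 39016)*(-42870 + (1/19321)*(1/22201)*(1 + 2685619 - 4170 + 135247)²) = -8175*(-42870 + (1/19321)*(1/22201)*2816697²) = -8175*(-42870 + (1/19321)*(1/22201)*7933781989809) = -8175*(-42870 + 7933781989809/428945521) = -8175*(-10455112495461/428945521) = 85470544650393675/428945521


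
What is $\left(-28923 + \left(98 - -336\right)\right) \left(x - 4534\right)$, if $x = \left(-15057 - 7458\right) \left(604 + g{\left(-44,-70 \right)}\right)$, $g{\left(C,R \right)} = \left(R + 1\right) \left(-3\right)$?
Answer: $520328765311$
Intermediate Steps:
$g{\left(C,R \right)} = -3 - 3 R$ ($g{\left(C,R \right)} = \left(1 + R\right) \left(-3\right) = -3 - 3 R$)
$x = -18259665$ ($x = \left(-15057 - 7458\right) \left(604 - -207\right) = - 22515 \left(604 + \left(-3 + 210\right)\right) = - 22515 \left(604 + 207\right) = \left(-22515\right) 811 = -18259665$)
$\left(-28923 + \left(98 - -336\right)\right) \left(x - 4534\right) = \left(-28923 + \left(98 - -336\right)\right) \left(-18259665 - 4534\right) = \left(-28923 + \left(98 + 336\right)\right) \left(-18264199\right) = \left(-28923 + 434\right) \left(-18264199\right) = \left(-28489\right) \left(-18264199\right) = 520328765311$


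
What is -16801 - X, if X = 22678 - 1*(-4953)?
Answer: -44432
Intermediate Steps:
X = 27631 (X = 22678 + 4953 = 27631)
-16801 - X = -16801 - 1*27631 = -16801 - 27631 = -44432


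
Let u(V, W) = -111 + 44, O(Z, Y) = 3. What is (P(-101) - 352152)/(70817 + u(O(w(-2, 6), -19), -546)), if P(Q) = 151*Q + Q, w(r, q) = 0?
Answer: -183752/35375 ≈ -5.1944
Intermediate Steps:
P(Q) = 152*Q
u(V, W) = -67
(P(-101) - 352152)/(70817 + u(O(w(-2, 6), -19), -546)) = (152*(-101) - 352152)/(70817 - 67) = (-15352 - 352152)/70750 = -367504*1/70750 = -183752/35375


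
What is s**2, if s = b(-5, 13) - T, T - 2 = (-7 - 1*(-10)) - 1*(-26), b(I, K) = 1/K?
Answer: 161604/169 ≈ 956.24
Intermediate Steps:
T = 31 (T = 2 + ((-7 - 1*(-10)) - 1*(-26)) = 2 + ((-7 + 10) + 26) = 2 + (3 + 26) = 2 + 29 = 31)
s = -402/13 (s = 1/13 - 1*31 = 1/13 - 31 = -402/13 ≈ -30.923)
s**2 = (-402/13)**2 = 161604/169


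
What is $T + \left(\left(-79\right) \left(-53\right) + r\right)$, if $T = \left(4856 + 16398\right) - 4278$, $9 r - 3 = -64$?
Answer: $\frac{190406}{9} \approx 21156.0$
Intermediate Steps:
$r = - \frac{61}{9}$ ($r = \frac{1}{3} + \frac{1}{9} \left(-64\right) = \frac{1}{3} - \frac{64}{9} = - \frac{61}{9} \approx -6.7778$)
$T = 16976$ ($T = 21254 - 4278 = 16976$)
$T + \left(\left(-79\right) \left(-53\right) + r\right) = 16976 - - \frac{37622}{9} = 16976 + \left(4187 - \frac{61}{9}\right) = 16976 + \frac{37622}{9} = \frac{190406}{9}$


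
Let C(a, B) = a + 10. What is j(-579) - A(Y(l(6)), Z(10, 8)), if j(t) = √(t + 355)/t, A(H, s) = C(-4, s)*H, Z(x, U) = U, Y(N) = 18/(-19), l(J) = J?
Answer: 108/19 - 4*I*√14/579 ≈ 5.6842 - 0.025849*I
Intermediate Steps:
Y(N) = -18/19 (Y(N) = 18*(-1/19) = -18/19)
C(a, B) = 10 + a
A(H, s) = 6*H (A(H, s) = (10 - 4)*H = 6*H)
j(t) = √(355 + t)/t
j(-579) - A(Y(l(6)), Z(10, 8)) = √(355 - 579)/(-579) - 6*(-18)/19 = -4*I*√14/579 - 1*(-108/19) = -4*I*√14/579 + 108/19 = 108/19 - 4*I*√14/579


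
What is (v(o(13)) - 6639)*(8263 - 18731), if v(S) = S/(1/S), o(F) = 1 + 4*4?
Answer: 66471800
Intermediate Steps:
o(F) = 17 (o(F) = 1 + 16 = 17)
v(S) = S² (v(S) = S*S = S²)
(v(o(13)) - 6639)*(8263 - 18731) = (17² - 6639)*(8263 - 18731) = (289 - 6639)*(-10468) = -6350*(-10468) = 66471800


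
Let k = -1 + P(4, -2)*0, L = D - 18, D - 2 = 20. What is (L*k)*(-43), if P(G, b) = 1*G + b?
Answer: 172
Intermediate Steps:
D = 22 (D = 2 + 20 = 22)
P(G, b) = G + b
L = 4 (L = 22 - 18 = 4)
k = -1 (k = -1 + (4 - 2)*0 = -1 + 2*0 = -1 + 0 = -1)
(L*k)*(-43) = (4*(-1))*(-43) = -4*(-43) = 172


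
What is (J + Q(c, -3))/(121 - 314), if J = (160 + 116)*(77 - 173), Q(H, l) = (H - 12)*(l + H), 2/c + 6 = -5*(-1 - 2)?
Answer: 2143526/15633 ≈ 137.12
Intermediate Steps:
c = 2/9 (c = 2/(-6 - 5*(-1 - 2)) = 2/(-6 - 5*(-3)) = 2/(-6 + 15) = 2/9 ≈ 0.22222)
Q(H, l) = (-12 + H)*(H + l)
J = -26496 (J = 276*(-96) = -26496)
(J + Q(c, -3))/(121 - 314) = (-26496 + ((2/9)**2 - 12*2/9 - 12*(-3) + (2/9)*(-3)))/(121 - 314) = (-26496 + (4/81 - 8/3 + 36 - 2/3))/(-193) = (-26496 + 2650/81)*(-1/193) = -2143526/81*(-1/193) = 2143526/15633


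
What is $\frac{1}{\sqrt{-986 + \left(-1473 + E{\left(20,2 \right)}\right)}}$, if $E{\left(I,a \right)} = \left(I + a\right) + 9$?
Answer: $- \frac{i \sqrt{607}}{1214} \approx - 0.020294 i$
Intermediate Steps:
$E{\left(I,a \right)} = 9 + I + a$
$\frac{1}{\sqrt{-986 + \left(-1473 + E{\left(20,2 \right)}\right)}} = \frac{1}{\sqrt{-986 + \left(-1473 + \left(9 + 20 + 2\right)\right)}} = \frac{1}{\sqrt{-986 + \left(-1473 + 31\right)}} = \frac{1}{\sqrt{-986 - 1442}} = \frac{1}{\sqrt{-2428}} = \frac{1}{2 i \sqrt{607}} = - \frac{i \sqrt{607}}{1214}$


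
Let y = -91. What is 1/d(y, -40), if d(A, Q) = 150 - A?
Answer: 1/241 ≈ 0.0041494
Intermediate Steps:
1/d(y, -40) = 1/(150 - 1*(-91)) = 1/(150 + 91) = 1/241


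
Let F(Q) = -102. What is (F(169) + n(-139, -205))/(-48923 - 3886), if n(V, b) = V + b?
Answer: 446/52809 ≈ 0.0084455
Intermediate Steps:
(F(169) + n(-139, -205))/(-48923 - 3886) = (-102 + (-139 - 205))/(-48923 - 3886) = (-102 - 344)/(-52809) = -446*(-1/52809) = 446/52809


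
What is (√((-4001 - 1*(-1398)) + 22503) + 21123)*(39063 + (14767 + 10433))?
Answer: 1357427349 + 642630*√199 ≈ 1.3665e+9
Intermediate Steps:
(√((-4001 - 1*(-1398)) + 22503) + 21123)*(39063 + (14767 + 10433)) = (√((-4001 + 1398) + 22503) + 21123)*(39063 + 25200) = (√(-2603 + 22503) + 21123)*64263 = (√19900 + 21123)*64263 = (10*√199 + 21123)*64263 = (21123 + 10*√199)*64263 = 1357427349 + 642630*√199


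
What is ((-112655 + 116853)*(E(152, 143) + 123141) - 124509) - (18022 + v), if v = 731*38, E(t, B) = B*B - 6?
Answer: 602595323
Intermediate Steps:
E(t, B) = -6 + B² (E(t, B) = B² - 6 = -6 + B²)
v = 27778
((-112655 + 116853)*(E(152, 143) + 123141) - 124509) - (18022 + v) = ((-112655 + 116853)*((-6 + 143²) + 123141) - 124509) - (18022 + 27778) = (4198*((-6 + 20449) + 123141) - 124509) - 1*45800 = (4198*(20443 + 123141) - 124509) - 45800 = (4198*143584 - 124509) - 45800 = (602765632 - 124509) - 45800 = 602641123 - 45800 = 602595323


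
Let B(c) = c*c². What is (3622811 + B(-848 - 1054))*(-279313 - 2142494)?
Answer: 16654912040154579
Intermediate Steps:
B(c) = c³
(3622811 + B(-848 - 1054))*(-279313 - 2142494) = (3622811 + (-848 - 1054)³)*(-279313 - 2142494) = (3622811 + (-1902)³)*(-2421807) = (3622811 - 6880682808)*(-2421807) = -6877059997*(-2421807) = 16654912040154579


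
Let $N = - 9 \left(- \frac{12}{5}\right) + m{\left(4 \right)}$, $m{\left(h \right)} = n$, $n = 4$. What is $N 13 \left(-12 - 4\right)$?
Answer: $- \frac{26624}{5} \approx -5324.8$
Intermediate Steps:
$m{\left(h \right)} = 4$
$N = \frac{128}{5}$ ($N = - 9 \left(- \frac{12}{5}\right) + 4 = - 9 \left(\left(-12\right) \frac{1}{5}\right) + 4 = \left(-9\right) \left(- \frac{12}{5}\right) + 4 = \frac{108}{5} + 4 = \frac{128}{5} \approx 25.6$)
$N 13 \left(-12 - 4\right) = \frac{128 \cdot 13 \left(-12 - 4\right)}{5} = \frac{128 \cdot 13 \left(-16\right)}{5} = \frac{128}{5} \left(-208\right) = - \frac{26624}{5}$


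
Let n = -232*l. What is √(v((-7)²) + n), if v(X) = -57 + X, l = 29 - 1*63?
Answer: 2*√1970 ≈ 88.769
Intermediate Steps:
l = -34 (l = 29 - 63 = -34)
n = 7888 (n = -232*(-34) = 7888)
√(v((-7)²) + n) = √((-57 + (-7)²) + 7888) = √((-57 + 49) + 7888) = √(-8 + 7888) = √7880 = 2*√1970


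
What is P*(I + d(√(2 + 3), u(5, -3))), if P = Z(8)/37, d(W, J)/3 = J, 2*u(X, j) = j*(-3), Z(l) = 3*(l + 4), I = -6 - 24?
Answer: -594/37 ≈ -16.054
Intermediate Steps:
I = -30
Z(l) = 12 + 3*l (Z(l) = 3*(4 + l) = 12 + 3*l)
u(X, j) = -3*j/2 (u(X, j) = (j*(-3))/2 = (-3*j)/2 = -3*j/2)
d(W, J) = 3*J
P = 36/37 (P = (12 + 3*8)/37 = (12 + 24)*(1/37) = 36*(1/37) = 36/37 ≈ 0.97297)
P*(I + d(√(2 + 3), u(5, -3))) = 36*(-30 + 3*(-3/2*(-3)))/37 = 36*(-30 + 3*(9/2))/37 = 36*(-30 + 27/2)/37 = (36/37)*(-33/2) = -594/37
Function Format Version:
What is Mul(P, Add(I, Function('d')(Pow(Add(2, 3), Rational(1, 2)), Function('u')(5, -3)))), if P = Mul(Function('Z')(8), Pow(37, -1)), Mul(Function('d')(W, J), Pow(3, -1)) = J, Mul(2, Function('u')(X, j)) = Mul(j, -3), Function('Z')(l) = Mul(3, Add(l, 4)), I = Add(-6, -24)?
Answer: Rational(-594, 37) ≈ -16.054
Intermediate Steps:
I = -30
Function('Z')(l) = Add(12, Mul(3, l)) (Function('Z')(l) = Mul(3, Add(4, l)) = Add(12, Mul(3, l)))
Function('u')(X, j) = Mul(Rational(-3, 2), j) (Function('u')(X, j) = Mul(Rational(1, 2), Mul(j, -3)) = Mul(Rational(1, 2), Mul(-3, j)) = Mul(Rational(-3, 2), j))
Function('d')(W, J) = Mul(3, J)
P = Rational(36, 37) (P = Mul(Add(12, Mul(3, 8)), Pow(37, -1)) = Mul(Add(12, 24), Rational(1, 37)) = Mul(36, Rational(1, 37)) = Rational(36, 37) ≈ 0.97297)
Mul(P, Add(I, Function('d')(Pow(Add(2, 3), Rational(1, 2)), Function('u')(5, -3)))) = Mul(Rational(36, 37), Add(-30, Mul(3, Mul(Rational(-3, 2), -3)))) = Mul(Rational(36, 37), Add(-30, Mul(3, Rational(9, 2)))) = Mul(Rational(36, 37), Add(-30, Rational(27, 2))) = Mul(Rational(36, 37), Rational(-33, 2)) = Rational(-594, 37)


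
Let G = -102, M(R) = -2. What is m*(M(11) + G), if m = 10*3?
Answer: -3120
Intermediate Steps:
m = 30
m*(M(11) + G) = 30*(-2 - 102) = 30*(-104) = -3120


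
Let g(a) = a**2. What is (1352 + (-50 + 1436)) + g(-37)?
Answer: 4107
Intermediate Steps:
(1352 + (-50 + 1436)) + g(-37) = (1352 + (-50 + 1436)) + (-37)**2 = (1352 + 1386) + 1369 = 2738 + 1369 = 4107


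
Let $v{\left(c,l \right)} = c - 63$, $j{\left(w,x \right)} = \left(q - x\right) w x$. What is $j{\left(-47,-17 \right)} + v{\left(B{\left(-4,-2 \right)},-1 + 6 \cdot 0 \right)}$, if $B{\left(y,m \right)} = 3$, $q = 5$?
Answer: $17518$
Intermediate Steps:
$j{\left(w,x \right)} = w x \left(5 - x\right)$ ($j{\left(w,x \right)} = \left(5 - x\right) w x = w \left(5 - x\right) x = w x \left(5 - x\right)$)
$v{\left(c,l \right)} = -63 + c$
$j{\left(-47,-17 \right)} + v{\left(B{\left(-4,-2 \right)},-1 + 6 \cdot 0 \right)} = \left(-47\right) \left(-17\right) \left(5 - -17\right) + \left(-63 + 3\right) = \left(-47\right) \left(-17\right) \left(5 + 17\right) - 60 = \left(-47\right) \left(-17\right) 22 - 60 = 17578 - 60 = 17518$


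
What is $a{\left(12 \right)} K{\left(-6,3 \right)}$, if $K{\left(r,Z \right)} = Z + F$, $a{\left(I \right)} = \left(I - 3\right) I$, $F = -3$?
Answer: $0$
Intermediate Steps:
$a{\left(I \right)} = I \left(-3 + I\right)$ ($a{\left(I \right)} = \left(-3 + I\right) I = I \left(-3 + I\right)$)
$K{\left(r,Z \right)} = -3 + Z$ ($K{\left(r,Z \right)} = Z - 3 = -3 + Z$)
$a{\left(12 \right)} K{\left(-6,3 \right)} = 12 \left(-3 + 12\right) \left(-3 + 3\right) = 12 \cdot 9 \cdot 0 = 108 \cdot 0 = 0$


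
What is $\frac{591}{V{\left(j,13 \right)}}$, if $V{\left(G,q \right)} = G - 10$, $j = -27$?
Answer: $- \frac{591}{37} \approx -15.973$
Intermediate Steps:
$V{\left(G,q \right)} = -10 + G$
$\frac{591}{V{\left(j,13 \right)}} = \frac{591}{-10 - 27} = \frac{591}{-37} = 591 \left(- \frac{1}{37}\right) = - \frac{591}{37}$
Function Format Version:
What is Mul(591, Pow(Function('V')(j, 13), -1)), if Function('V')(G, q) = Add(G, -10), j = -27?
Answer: Rational(-591, 37) ≈ -15.973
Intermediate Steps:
Function('V')(G, q) = Add(-10, G)
Mul(591, Pow(Function('V')(j, 13), -1)) = Mul(591, Pow(Add(-10, -27), -1)) = Mul(591, Pow(-37, -1)) = Mul(591, Rational(-1, 37)) = Rational(-591, 37)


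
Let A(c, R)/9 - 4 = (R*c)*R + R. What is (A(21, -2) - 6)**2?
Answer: 589824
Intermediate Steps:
A(c, R) = 36 + 9*R + 9*c*R**2 (A(c, R) = 36 + 9*((R*c)*R + R) = 36 + 9*(c*R**2 + R) = 36 + 9*(R + c*R**2) = 36 + (9*R + 9*c*R**2) = 36 + 9*R + 9*c*R**2)
(A(21, -2) - 6)**2 = ((36 + 9*(-2) + 9*21*(-2)**2) - 6)**2 = ((36 - 18 + 9*21*4) - 6)**2 = ((36 - 18 + 756) - 6)**2 = (774 - 6)**2 = 768**2 = 589824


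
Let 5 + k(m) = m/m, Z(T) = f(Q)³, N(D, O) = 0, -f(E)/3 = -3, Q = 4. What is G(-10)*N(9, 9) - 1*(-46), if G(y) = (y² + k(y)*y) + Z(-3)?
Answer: 46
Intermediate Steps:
f(E) = 9 (f(E) = -3*(-3) = 9)
Z(T) = 729 (Z(T) = 9³ = 729)
k(m) = -4 (k(m) = -5 + m/m = -5 + 1 = -4)
G(y) = 729 + y² - 4*y (G(y) = (y² - 4*y) + 729 = 729 + y² - 4*y)
G(-10)*N(9, 9) - 1*(-46) = (729 + (-10)² - 4*(-10))*0 - 1*(-46) = (729 + 100 + 40)*0 + 46 = 869*0 + 46 = 0 + 46 = 46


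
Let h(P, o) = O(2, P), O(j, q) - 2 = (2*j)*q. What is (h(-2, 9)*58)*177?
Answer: -61596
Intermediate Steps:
O(j, q) = 2 + 2*j*q (O(j, q) = 2 + (2*j)*q = 2 + 2*j*q)
h(P, o) = 2 + 4*P (h(P, o) = 2 + 2*2*P = 2 + 4*P)
(h(-2, 9)*58)*177 = ((2 + 4*(-2))*58)*177 = ((2 - 8)*58)*177 = -6*58*177 = -348*177 = -61596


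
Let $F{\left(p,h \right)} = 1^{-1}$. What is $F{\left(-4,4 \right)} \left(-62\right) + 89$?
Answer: $27$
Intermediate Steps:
$F{\left(p,h \right)} = 1$
$F{\left(-4,4 \right)} \left(-62\right) + 89 = 1 \left(-62\right) + 89 = -62 + 89 = 27$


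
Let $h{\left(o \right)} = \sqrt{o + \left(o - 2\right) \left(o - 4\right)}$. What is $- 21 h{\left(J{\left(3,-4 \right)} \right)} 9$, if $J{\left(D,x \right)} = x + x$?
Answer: $- 756 \sqrt{7} \approx -2000.2$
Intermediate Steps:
$J{\left(D,x \right)} = 2 x$
$h{\left(o \right)} = \sqrt{o + \left(-4 + o\right) \left(-2 + o\right)}$ ($h{\left(o \right)} = \sqrt{o + \left(-2 + o\right) \left(-4 + o\right)} = \sqrt{o + \left(-4 + o\right) \left(-2 + o\right)}$)
$- 21 h{\left(J{\left(3,-4 \right)} \right)} 9 = - 21 \sqrt{8 + \left(2 \left(-4\right)\right)^{2} - 5 \cdot 2 \left(-4\right)} 9 = - 21 \sqrt{8 + \left(-8\right)^{2} - -40} \cdot 9 = - 21 \sqrt{8 + 64 + 40} \cdot 9 = - 21 \sqrt{112} \cdot 9 = - 21 \cdot 4 \sqrt{7} \cdot 9 = - 84 \sqrt{7} \cdot 9 = - 756 \sqrt{7}$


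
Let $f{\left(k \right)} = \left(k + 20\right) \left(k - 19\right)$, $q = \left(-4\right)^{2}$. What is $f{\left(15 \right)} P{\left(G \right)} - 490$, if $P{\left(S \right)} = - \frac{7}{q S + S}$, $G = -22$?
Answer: $- \frac{92120}{187} \approx -492.62$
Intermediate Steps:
$q = 16$
$f{\left(k \right)} = \left(-19 + k\right) \left(20 + k\right)$ ($f{\left(k \right)} = \left(20 + k\right) \left(-19 + k\right) = \left(-19 + k\right) \left(20 + k\right)$)
$P{\left(S \right)} = - \frac{7}{17 S}$ ($P{\left(S \right)} = - \frac{7}{16 S + S} = - \frac{7}{17 S}$)
$f{\left(15 \right)} P{\left(G \right)} - 490 = \left(-380 + 15 + 15^{2}\right) \left(- \frac{7}{17 \left(-22\right)}\right) - 490 = \left(-380 + 15 + 225\right) \left(\left(- \frac{7}{17}\right) \left(- \frac{1}{22}\right)\right) - 490 = \left(-140\right) \frac{7}{374} - 490 = - \frac{490}{187} - 490 = - \frac{92120}{187}$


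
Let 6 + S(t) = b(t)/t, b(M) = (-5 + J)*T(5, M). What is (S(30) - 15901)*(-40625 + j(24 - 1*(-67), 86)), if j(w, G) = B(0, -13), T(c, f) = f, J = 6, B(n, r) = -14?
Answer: 646403934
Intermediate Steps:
j(w, G) = -14
b(M) = M (b(M) = (-5 + 6)*M = 1*M = M)
S(t) = -5 (S(t) = -6 + t/t = -6 + 1 = -5)
(S(30) - 15901)*(-40625 + j(24 - 1*(-67), 86)) = (-5 - 15901)*(-40625 - 14) = -15906*(-40639) = 646403934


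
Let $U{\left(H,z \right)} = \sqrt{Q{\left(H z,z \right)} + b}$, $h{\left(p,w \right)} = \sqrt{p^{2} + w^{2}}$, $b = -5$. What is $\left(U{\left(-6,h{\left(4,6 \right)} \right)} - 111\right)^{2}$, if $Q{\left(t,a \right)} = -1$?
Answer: $\left(111 - i \sqrt{6}\right)^{2} \approx 12315.0 - 543.79 i$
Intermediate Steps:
$U{\left(H,z \right)} = i \sqrt{6}$ ($U{\left(H,z \right)} = \sqrt{-1 - 5} = \sqrt{-6} = i \sqrt{6}$)
$\left(U{\left(-6,h{\left(4,6 \right)} \right)} - 111\right)^{2} = \left(i \sqrt{6} - 111\right)^{2} = \left(-111 + i \sqrt{6}\right)^{2}$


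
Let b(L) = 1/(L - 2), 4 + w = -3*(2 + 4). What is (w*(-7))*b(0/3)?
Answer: -77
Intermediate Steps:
w = -22 (w = -4 - 3*(2 + 4) = -4 - 3*6 = -4 - 18 = -22)
b(L) = 1/(-2 + L)
(w*(-7))*b(0/3) = (-22*(-7))/(-2 + 0/3) = 154/(-2 + 0*(⅓)) = 154/(-2 + 0) = 154/(-2) = 154*(-½) = -77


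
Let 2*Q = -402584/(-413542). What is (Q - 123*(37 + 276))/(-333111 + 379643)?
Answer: -7960376083/9621468172 ≈ -0.82736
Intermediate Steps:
Q = 100646/206771 (Q = (-402584/(-413542))/2 = (-402584*(-1/413542))/2 = (½)*(201292/206771) = 100646/206771 ≈ 0.48675)
(Q - 123*(37 + 276))/(-333111 + 379643) = (100646/206771 - 123*(37 + 276))/(-333111 + 379643) = (100646/206771 - 123*313)/46532 = (100646/206771 - 38499)*(1/46532) = -7960376083/206771*1/46532 = -7960376083/9621468172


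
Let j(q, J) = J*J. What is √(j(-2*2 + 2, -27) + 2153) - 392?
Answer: -392 + √2882 ≈ -338.32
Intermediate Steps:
j(q, J) = J²
√(j(-2*2 + 2, -27) + 2153) - 392 = √((-27)² + 2153) - 392 = √(729 + 2153) - 392 = √2882 - 392 = -392 + √2882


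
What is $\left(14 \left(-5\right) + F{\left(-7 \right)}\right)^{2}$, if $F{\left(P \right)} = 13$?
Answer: $3249$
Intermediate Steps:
$\left(14 \left(-5\right) + F{\left(-7 \right)}\right)^{2} = \left(14 \left(-5\right) + 13\right)^{2} = \left(-70 + 13\right)^{2} = \left(-57\right)^{2} = 3249$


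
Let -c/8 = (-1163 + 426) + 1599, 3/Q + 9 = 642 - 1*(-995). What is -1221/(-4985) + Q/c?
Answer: 13707771093/55965039680 ≈ 0.24493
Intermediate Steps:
Q = 3/1628 (Q = 3/(-9 + (642 - 1*(-995))) = 3/(-9 + (642 + 995)) = 3/(-9 + 1637) = 3/1628 ≈ 0.0018428)
c = -6896 (c = -8*((-1163 + 426) + 1599) = -8*(-737 + 1599) = -8*862 = -6896)
-1221/(-4985) + Q/c = -1221/(-4985) + (3/1628)/(-6896) = -1221*(-1/4985) + (3/1628)*(-1/6896) = 1221/4985 - 3/11226688 = 13707771093/55965039680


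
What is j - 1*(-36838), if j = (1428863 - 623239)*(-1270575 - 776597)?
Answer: -1649250858490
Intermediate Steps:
j = -1649250895328 (j = 805624*(-2047172) = -1649250895328)
j - 1*(-36838) = -1649250895328 - 1*(-36838) = -1649250895328 + 36838 = -1649250858490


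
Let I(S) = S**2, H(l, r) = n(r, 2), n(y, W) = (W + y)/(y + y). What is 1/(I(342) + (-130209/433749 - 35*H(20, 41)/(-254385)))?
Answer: 603187841862/70551081705483109 ≈ 8.5497e-6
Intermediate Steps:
n(y, W) = (W + y)/(2*y) (n(y, W) = (W + y)/((2*y)) = (W + y)*(1/(2*y)) = (W + y)/(2*y))
H(l, r) = (2 + r)/(2*r)
1/(I(342) + (-130209/433749 - 35*H(20, 41)/(-254385))) = 1/(342**2 + (-130209/433749 - 35*(2 + 41)/(2*41)/(-254385))) = 1/(116964 + (-130209*1/433749 - 35*43/(2*41)*(-1/254385))) = 1/(116964 + (-43403/144583 - 35*43/82*(-1/254385))) = 1/(116964 + (-43403/144583 - 1505/82*(-1/254385))) = 1/(116964 + (-43403/144583 + 301/4171914)) = 1/(116964 - 181030063859/603187841862) = 1/(70551081705483109/603187841862) = 603187841862/70551081705483109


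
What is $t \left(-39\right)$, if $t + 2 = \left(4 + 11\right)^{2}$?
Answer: $-8697$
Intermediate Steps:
$t = 223$ ($t = -2 + \left(4 + 11\right)^{2} = -2 + 15^{2} = -2 + 225 = 223$)
$t \left(-39\right) = 223 \left(-39\right) = -8697$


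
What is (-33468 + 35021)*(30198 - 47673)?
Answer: -27138675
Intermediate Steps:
(-33468 + 35021)*(30198 - 47673) = 1553*(-17475) = -27138675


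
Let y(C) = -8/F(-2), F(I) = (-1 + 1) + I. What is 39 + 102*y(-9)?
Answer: 447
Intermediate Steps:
F(I) = I (F(I) = 0 + I = I)
y(C) = 4 (y(C) = -8/(-2) = -8*(-½) = 4)
39 + 102*y(-9) = 39 + 102*4 = 39 + 408 = 447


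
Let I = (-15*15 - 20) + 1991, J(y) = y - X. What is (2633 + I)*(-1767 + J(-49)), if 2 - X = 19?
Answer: -7877821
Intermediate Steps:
X = -17 (X = 2 - 1*19 = 2 - 19 = -17)
J(y) = 17 + y (J(y) = y - 1*(-17) = y + 17 = 17 + y)
I = 1746 (I = (-225 - 20) + 1991 = -245 + 1991 = 1746)
(2633 + I)*(-1767 + J(-49)) = (2633 + 1746)*(-1767 + (17 - 49)) = 4379*(-1767 - 32) = 4379*(-1799) = -7877821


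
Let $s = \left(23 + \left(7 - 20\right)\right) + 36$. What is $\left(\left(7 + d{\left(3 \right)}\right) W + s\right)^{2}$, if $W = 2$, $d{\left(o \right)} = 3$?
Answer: $4356$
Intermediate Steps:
$s = 46$ ($s = \left(23 + \left(7 - 20\right)\right) + 36 = \left(23 - 13\right) + 36 = 10 + 36 = 46$)
$\left(\left(7 + d{\left(3 \right)}\right) W + s\right)^{2} = \left(\left(7 + 3\right) 2 + 46\right)^{2} = \left(10 \cdot 2 + 46\right)^{2} = \left(20 + 46\right)^{2} = 66^{2} = 4356$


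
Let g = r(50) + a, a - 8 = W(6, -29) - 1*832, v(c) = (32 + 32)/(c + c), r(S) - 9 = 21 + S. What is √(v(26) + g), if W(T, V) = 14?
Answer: I*√123162/13 ≈ 26.996*I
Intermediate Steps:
r(S) = 30 + S (r(S) = 9 + (21 + S) = 30 + S)
v(c) = 32/c (v(c) = 64/((2*c)) = 64*(1/(2*c)) = 32/c)
a = -810 (a = 8 + (14 - 1*832) = 8 + (14 - 832) = 8 - 818 = -810)
g = -730 (g = (30 + 50) - 810 = 80 - 810 = -730)
√(v(26) + g) = √(32/26 - 730) = √(32*(1/26) - 730) = √(16/13 - 730) = √(-9474/13) = I*√123162/13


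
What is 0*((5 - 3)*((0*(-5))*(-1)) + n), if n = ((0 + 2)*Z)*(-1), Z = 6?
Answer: 0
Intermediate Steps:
n = -12 (n = ((0 + 2)*6)*(-1) = (2*6)*(-1) = 12*(-1) = -12)
0*((5 - 3)*((0*(-5))*(-1)) + n) = 0*((5 - 3)*((0*(-5))*(-1)) - 12) = 0*(2*(0*(-1)) - 12) = 0*(2*0 - 12) = 0*(0 - 12) = 0*(-12) = 0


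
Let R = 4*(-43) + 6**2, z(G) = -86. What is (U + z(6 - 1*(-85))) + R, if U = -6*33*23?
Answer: -4776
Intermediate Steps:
U = -4554 (U = -198*23 = -4554)
R = -136 (R = -172 + 36 = -136)
(U + z(6 - 1*(-85))) + R = (-4554 - 86) - 136 = -4640 - 136 = -4776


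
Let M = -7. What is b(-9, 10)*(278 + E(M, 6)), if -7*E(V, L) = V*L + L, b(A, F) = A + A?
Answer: -35676/7 ≈ -5096.6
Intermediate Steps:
b(A, F) = 2*A
E(V, L) = -L/7 - L*V/7 (E(V, L) = -(V*L + L)/7 = -(L*V + L)/7 = -(L + L*V)/7 = -L/7 - L*V/7)
b(-9, 10)*(278 + E(M, 6)) = (2*(-9))*(278 - ⅐*6*(1 - 7)) = -18*(278 - ⅐*6*(-6)) = -18*(278 + 36/7) = -18*1982/7 = -35676/7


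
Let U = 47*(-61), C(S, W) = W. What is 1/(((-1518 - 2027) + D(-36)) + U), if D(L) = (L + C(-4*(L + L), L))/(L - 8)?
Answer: -11/70514 ≈ -0.00015600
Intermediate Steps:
D(L) = 2*L/(-8 + L) (D(L) = (L + L)/(L - 8) = (2*L)/(-8 + L) = 2*L/(-8 + L))
U = -2867
1/(((-1518 - 2027) + D(-36)) + U) = 1/(((-1518 - 2027) + 2*(-36)/(-8 - 36)) - 2867) = 1/((-3545 + 2*(-36)/(-44)) - 2867) = 1/((-3545 + 2*(-36)*(-1/44)) - 2867) = 1/((-3545 + 18/11) - 2867) = 1/(-38977/11 - 2867) = 1/(-70514/11) = -11/70514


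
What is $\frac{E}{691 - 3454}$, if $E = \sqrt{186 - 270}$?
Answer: $- \frac{2 i \sqrt{21}}{2763} \approx - 0.0033171 i$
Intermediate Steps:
$E = 2 i \sqrt{21}$ ($E = \sqrt{-84} = 2 i \sqrt{21} \approx 9.1651 i$)
$\frac{E}{691 - 3454} = \frac{2 i \sqrt{21}}{691 - 3454} = \frac{2 i \sqrt{21}}{-2763} = 2 i \sqrt{21} \left(- \frac{1}{2763}\right) = - \frac{2 i \sqrt{21}}{2763}$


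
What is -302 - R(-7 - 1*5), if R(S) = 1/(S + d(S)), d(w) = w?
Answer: -7247/24 ≈ -301.96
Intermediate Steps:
R(S) = 1/(2*S) (R(S) = 1/(S + S) = 1/(2*S))
-302 - R(-7 - 1*5) = -302 - 1/(2*(-7 - 1*5)) = -302 - 1/(2*(-7 - 5)) = -302 - 1/(2*(-12)) = -302 - (-1)/(2*12) = -302 - 1*(-1/24) = -302 + 1/24 = -7247/24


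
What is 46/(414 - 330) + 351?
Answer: 14765/42 ≈ 351.55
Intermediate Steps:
46/(414 - 330) + 351 = 46/84 + 351 = 46*(1/84) + 351 = 23/42 + 351 = 14765/42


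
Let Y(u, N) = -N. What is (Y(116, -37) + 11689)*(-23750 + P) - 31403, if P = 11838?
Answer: -139711515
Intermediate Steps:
(Y(116, -37) + 11689)*(-23750 + P) - 31403 = (-1*(-37) + 11689)*(-23750 + 11838) - 31403 = (37 + 11689)*(-11912) - 31403 = 11726*(-11912) - 31403 = -139680112 - 31403 = -139711515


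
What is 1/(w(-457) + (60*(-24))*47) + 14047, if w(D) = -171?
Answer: 953102996/67851 ≈ 14047.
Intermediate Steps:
1/(w(-457) + (60*(-24))*47) + 14047 = 1/(-171 + (60*(-24))*47) + 14047 = 1/(-171 - 1440*47) + 14047 = 1/(-171 - 67680) + 14047 = 1/(-67851) + 14047 = -1/67851 + 14047 = 953102996/67851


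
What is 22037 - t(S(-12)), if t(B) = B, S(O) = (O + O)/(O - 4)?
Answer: 44071/2 ≈ 22036.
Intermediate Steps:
S(O) = 2*O/(-4 + O) (S(O) = (2*O)/(-4 + O) = 2*O/(-4 + O))
22037 - t(S(-12)) = 22037 - 2*(-12)/(-4 - 12) = 22037 - 2*(-12)/(-16) = 22037 - 2*(-12)*(-1)/16 = 22037 - 1*3/2 = 22037 - 3/2 = 44071/2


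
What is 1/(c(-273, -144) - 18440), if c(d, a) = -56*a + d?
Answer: -1/10649 ≈ -9.3905e-5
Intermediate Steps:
c(d, a) = d - 56*a
1/(c(-273, -144) - 18440) = 1/((-273 - 56*(-144)) - 18440) = 1/((-273 + 8064) - 18440) = 1/(7791 - 18440) = 1/(-10649) = -1/10649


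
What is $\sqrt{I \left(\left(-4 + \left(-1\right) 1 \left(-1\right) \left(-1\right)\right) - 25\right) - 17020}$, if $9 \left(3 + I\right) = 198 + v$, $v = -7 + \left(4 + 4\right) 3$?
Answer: $\frac{2 i \sqrt{39705}}{3} \approx 132.84 i$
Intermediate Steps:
$v = 17$ ($v = -7 + 8 \cdot 3 = -7 + 24 = 17$)
$I = \frac{188}{9}$ ($I = -3 + \frac{198 + 17}{9} = -3 + \frac{1}{9} \cdot 215 = -3 + \frac{215}{9} = \frac{188}{9} \approx 20.889$)
$\sqrt{I \left(\left(-4 + \left(-1\right) 1 \left(-1\right) \left(-1\right)\right) - 25\right) - 17020} = \sqrt{\frac{188 \left(\left(-4 + \left(-1\right) 1 \left(-1\right) \left(-1\right)\right) - 25\right)}{9} - 17020} = \sqrt{\frac{188 \left(\left(-4 + \left(-1\right) \left(-1\right) \left(-1\right)\right) - 25\right)}{9} - 17020} = \sqrt{\frac{188 \left(\left(-4 + 1 \left(-1\right)\right) - 25\right)}{9} - 17020} = \sqrt{\frac{188 \left(\left(-4 - 1\right) - 25\right)}{9} - 17020} = \sqrt{\frac{188 \left(-5 - 25\right)}{9} - 17020} = \sqrt{\frac{188}{9} \left(-30\right) - 17020} = \sqrt{- \frac{1880}{3} - 17020} = \sqrt{- \frac{52940}{3}} = \frac{2 i \sqrt{39705}}{3}$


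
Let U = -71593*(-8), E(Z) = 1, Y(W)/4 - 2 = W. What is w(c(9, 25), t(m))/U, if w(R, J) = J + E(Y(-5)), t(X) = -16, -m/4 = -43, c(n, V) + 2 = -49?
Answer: -15/572744 ≈ -2.6190e-5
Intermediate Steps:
Y(W) = 8 + 4*W
c(n, V) = -51 (c(n, V) = -2 - 49 = -51)
m = 172 (m = -4*(-43) = 172)
w(R, J) = 1 + J (w(R, J) = J + 1 = 1 + J)
U = 572744
w(c(9, 25), t(m))/U = (1 - 16)/572744 = -15*1/572744 = -15/572744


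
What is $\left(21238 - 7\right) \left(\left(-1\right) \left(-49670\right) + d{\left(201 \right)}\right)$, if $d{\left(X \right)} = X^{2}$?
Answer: $1912297401$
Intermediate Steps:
$\left(21238 - 7\right) \left(\left(-1\right) \left(-49670\right) + d{\left(201 \right)}\right) = \left(21238 - 7\right) \left(\left(-1\right) \left(-49670\right) + 201^{2}\right) = 21231 \left(49670 + 40401\right) = 21231 \cdot 90071 = 1912297401$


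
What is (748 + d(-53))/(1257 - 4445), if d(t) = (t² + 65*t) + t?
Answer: -59/3188 ≈ -0.018507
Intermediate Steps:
d(t) = t² + 66*t
(748 + d(-53))/(1257 - 4445) = (748 - 53*(66 - 53))/(1257 - 4445) = (748 - 53*13)/(-3188) = (748 - 689)*(-1/3188) = 59*(-1/3188) = -59/3188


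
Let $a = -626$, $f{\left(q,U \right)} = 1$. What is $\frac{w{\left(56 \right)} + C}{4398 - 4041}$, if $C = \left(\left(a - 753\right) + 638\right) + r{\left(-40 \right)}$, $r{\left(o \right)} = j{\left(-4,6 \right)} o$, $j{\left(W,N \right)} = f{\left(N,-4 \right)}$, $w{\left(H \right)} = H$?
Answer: $- \frac{725}{357} \approx -2.0308$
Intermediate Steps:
$j{\left(W,N \right)} = 1$
$r{\left(o \right)} = o$ ($r{\left(o \right)} = 1 o = o$)
$C = -781$ ($C = \left(\left(-626 - 753\right) + 638\right) - 40 = \left(-1379 + 638\right) - 40 = -741 - 40 = -781$)
$\frac{w{\left(56 \right)} + C}{4398 - 4041} = \frac{56 - 781}{4398 - 4041} = - \frac{725}{357}$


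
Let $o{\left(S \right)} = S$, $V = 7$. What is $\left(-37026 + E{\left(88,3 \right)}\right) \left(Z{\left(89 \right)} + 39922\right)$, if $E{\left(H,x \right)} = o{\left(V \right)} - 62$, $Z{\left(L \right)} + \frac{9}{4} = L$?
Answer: $- \frac{5934257835}{4} \approx -1.4836 \cdot 10^{9}$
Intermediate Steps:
$Z{\left(L \right)} = - \frac{9}{4} + L$
$E{\left(H,x \right)} = -55$ ($E{\left(H,x \right)} = 7 - 62 = -55$)
$\left(-37026 + E{\left(88,3 \right)}\right) \left(Z{\left(89 \right)} + 39922\right) = \left(-37026 - 55\right) \left(\left(- \frac{9}{4} + 89\right) + 39922\right) = - 37081 \left(\frac{347}{4} + 39922\right) = \left(-37081\right) \frac{160035}{4} = - \frac{5934257835}{4}$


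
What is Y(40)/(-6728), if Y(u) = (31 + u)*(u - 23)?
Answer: -1207/6728 ≈ -0.17940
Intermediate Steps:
Y(u) = (-23 + u)*(31 + u) (Y(u) = (31 + u)*(-23 + u) = (-23 + u)*(31 + u))
Y(40)/(-6728) = (-713 + 40² + 8*40)/(-6728) = (-713 + 1600 + 320)*(-1/6728) = 1207*(-1/6728) = -1207/6728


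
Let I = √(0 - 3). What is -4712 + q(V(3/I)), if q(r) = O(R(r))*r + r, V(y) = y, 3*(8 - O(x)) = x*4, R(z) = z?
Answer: -4708 - 9*I*√3 ≈ -4708.0 - 15.588*I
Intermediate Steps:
I = I*√3 (I = √(-3) = I*√3 ≈ 1.732*I)
O(x) = 8 - 4*x/3 (O(x) = 8 - x*4/3 = 8 - 4*x/3)
q(r) = r + r*(8 - 4*r/3) (q(r) = (8 - 4*r/3)*r + r = r*(8 - 4*r/3) + r = r + r*(8 - 4*r/3))
-4712 + q(V(3/I)) = -4712 + (3/((I*√3)))*(27 - 12/(I*√3))/3 = -4712 + (3*(-I*√3/3))*(27 - 12*(-I*√3/3))/3 = -4712 + (-I*√3)*(27 - (-4)*I*√3)/3 = -4712 + (-I*√3)*(27 + 4*I*√3)/3 = -4712 - I*√3*(27 + 4*I*√3)/3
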